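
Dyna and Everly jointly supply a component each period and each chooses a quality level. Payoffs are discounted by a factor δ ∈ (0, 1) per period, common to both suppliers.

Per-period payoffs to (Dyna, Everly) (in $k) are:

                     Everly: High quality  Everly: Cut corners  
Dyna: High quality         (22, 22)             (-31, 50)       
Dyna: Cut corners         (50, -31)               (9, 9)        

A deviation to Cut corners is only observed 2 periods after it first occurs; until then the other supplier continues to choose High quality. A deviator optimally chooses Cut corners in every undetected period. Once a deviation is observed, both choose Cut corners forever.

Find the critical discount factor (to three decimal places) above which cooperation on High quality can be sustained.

Deviating for the 2 undetected periods gains 50−22 = 28 per period over cooperation, then loses 22−9 = 13 per period forever once punishment starts.
Gain: 28(1 + δ + … + δ^1); loss: 13·δ^2/(1−δ).
No profitable deviation ⇔ 28(1−δ^2) ≤ 13·δ^2, i.e. δ^2 ≥ 28/(28+13) = 28/41.
Hence δ ≥ (28/41)^(1/2) ≈ 0.826.

0.826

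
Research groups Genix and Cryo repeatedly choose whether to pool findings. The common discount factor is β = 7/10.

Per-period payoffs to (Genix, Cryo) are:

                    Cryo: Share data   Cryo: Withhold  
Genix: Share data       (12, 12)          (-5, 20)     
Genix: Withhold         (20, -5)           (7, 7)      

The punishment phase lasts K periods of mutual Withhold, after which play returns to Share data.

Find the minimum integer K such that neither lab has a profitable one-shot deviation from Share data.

IC: β(1−β^K)/(1−β) ≥ (20−12)/(12−7) = 8/5.
With β = 7/10: need 1 − β^K ≥ 8/5·(1−7/10)/(7/10), i.e. β^K ≤ 0.3143.
Since (7/10)^3 = 0.3430 and (7/10)^4 = 0.2401, the smallest such K is 4.

4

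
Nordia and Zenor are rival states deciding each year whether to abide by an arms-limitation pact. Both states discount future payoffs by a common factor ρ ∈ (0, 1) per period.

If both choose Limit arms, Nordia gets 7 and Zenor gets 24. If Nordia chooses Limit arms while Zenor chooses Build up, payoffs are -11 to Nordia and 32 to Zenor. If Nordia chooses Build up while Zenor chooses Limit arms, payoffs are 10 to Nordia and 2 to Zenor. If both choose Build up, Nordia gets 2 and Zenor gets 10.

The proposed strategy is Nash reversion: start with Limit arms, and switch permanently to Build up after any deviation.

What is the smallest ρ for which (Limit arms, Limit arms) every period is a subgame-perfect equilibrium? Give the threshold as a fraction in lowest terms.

3/8

For Nordia: deviation gain 10−7 = 3, per-period punishment loss 7−2 = 5. IC gives ρ ≥ 3/8.
For Zenor: gain 8, loss 14 per period, so ρ ≥ 8/22 = 4/11.
The tighter constraint is Nordia's, so cooperation needs ρ ≥ 3/8.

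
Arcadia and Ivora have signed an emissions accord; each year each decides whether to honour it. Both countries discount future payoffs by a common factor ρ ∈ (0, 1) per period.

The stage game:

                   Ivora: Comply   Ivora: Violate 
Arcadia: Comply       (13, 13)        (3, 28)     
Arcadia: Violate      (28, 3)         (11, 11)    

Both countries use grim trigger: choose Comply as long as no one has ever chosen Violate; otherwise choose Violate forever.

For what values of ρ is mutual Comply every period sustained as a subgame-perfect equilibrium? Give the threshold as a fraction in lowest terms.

Cooperation forever yields 13 each period: 13/(1−ρ).
Deviating yields 28 once, then 11 forever: 28 + 11ρ/(1−ρ).
No profitable deviation requires 13/(1−ρ) ≥ 28 + 11ρ/(1−ρ).
Multiplying by (1−ρ): 13 ≥ 28(1−ρ) + 11ρ = 28 − 17ρ.
So 17ρ ≥ 15, i.e. ρ ≥ 15/17.

15/17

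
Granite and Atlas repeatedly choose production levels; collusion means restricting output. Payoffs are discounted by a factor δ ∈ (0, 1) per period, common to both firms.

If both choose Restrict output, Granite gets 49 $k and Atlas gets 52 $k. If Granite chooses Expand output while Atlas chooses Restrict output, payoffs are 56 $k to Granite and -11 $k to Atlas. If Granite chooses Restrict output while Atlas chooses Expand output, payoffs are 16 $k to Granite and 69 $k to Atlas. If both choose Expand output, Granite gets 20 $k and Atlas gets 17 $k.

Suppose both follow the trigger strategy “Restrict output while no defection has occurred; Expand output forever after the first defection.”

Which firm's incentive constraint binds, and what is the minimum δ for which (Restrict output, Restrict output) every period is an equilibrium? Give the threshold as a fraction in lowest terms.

For Granite: deviation gain 56−49 = 7, per-period punishment loss 49−20 = 29. IC gives δ ≥ 7/36.
For Atlas: gain 17, loss 35 per period, so δ ≥ 17/52.
The tighter constraint is Atlas's, so cooperation needs δ ≥ 17/52.

Atlas; δ ≥ 17/52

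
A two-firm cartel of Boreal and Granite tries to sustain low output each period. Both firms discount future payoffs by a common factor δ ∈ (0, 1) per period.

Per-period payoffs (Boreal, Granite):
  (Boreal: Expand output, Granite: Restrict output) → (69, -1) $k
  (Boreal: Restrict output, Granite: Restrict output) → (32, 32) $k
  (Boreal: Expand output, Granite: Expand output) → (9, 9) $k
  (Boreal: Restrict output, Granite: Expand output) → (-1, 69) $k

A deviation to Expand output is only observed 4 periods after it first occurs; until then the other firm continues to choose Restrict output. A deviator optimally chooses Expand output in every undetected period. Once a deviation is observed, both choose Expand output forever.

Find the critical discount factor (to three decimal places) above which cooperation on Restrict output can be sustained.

Deviating for the 4 undetected periods gains 69−32 = 37 per period over cooperation, then loses 32−9 = 23 per period forever once punishment starts.
Gain: 37(1 + δ + … + δ^3); loss: 23·δ^4/(1−δ).
No profitable deviation ⇔ 37(1−δ^4) ≤ 23·δ^4, i.e. δ^4 ≥ 37/(37+23) = 37/60.
Hence δ ≥ (37/60)^(1/4) ≈ 0.886.

0.886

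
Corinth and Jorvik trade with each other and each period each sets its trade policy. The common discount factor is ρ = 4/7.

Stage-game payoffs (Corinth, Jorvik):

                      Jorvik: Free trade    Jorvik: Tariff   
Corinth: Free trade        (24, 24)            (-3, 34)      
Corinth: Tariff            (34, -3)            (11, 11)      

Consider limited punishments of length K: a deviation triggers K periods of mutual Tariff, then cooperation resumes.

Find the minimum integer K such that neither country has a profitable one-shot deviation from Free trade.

2

No profitable deviation requires (24−11)(ρ+…+ρ^K) ≥ 34−24, i.e. ρ+…+ρ^K ≥ 10/13 ≈ 0.7692.
With ρ = 4/7, the partial sums are K=1: 0.5714, K=2: 0.8980.
K = 2 is the first length at which the sum reaches 0.7692.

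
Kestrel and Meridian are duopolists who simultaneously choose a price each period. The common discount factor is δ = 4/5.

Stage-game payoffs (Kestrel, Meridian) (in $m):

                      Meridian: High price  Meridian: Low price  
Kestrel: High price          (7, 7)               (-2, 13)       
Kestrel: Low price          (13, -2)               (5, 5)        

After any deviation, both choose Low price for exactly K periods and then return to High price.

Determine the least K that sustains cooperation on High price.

IC: δ(1−δ^K)/(1−δ) ≥ (13−7)/(7−5) = 3.
With δ = 4/5: need 1 − δ^K ≥ 3·(1−4/5)/(4/5), i.e. δ^K ≤ 0.2500.
Since (4/5)^6 = 0.2621 and (4/5)^7 = 0.2097, the smallest such K is 7.

7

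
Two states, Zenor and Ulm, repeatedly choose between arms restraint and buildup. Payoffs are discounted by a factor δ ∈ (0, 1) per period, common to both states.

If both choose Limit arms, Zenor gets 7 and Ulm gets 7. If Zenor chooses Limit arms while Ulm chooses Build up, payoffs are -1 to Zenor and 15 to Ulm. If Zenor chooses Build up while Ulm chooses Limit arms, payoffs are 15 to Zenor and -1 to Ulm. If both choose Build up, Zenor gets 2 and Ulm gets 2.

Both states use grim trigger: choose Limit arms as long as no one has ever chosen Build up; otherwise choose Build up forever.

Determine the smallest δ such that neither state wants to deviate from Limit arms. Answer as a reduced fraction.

Under grim trigger the critical discount factor is (T−C)/(T−P) with T = 15, C = 7, P = 2.
δ* = (15−7)/(15−2) = 8/13.

8/13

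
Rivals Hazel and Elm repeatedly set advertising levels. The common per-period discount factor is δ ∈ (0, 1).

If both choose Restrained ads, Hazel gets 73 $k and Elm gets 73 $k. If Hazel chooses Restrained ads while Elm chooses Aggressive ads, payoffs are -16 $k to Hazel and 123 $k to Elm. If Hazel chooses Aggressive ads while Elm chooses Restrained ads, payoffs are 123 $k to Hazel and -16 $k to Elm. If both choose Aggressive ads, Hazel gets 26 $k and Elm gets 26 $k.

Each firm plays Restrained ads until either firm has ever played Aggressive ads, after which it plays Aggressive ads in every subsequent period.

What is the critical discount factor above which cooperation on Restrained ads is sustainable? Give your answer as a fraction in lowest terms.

50/97

73/(1−δ) ≥ 123 + 26δ/(1−δ)
73 ≥ 123 − 97δ
δ ≥ 50/97.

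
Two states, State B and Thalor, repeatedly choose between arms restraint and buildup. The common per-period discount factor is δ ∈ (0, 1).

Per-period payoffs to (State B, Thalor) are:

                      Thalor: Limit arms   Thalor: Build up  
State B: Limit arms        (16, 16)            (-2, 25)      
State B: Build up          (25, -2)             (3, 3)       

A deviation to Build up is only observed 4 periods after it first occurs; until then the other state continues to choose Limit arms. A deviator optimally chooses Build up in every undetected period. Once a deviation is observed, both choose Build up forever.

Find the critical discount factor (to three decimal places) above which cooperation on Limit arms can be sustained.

Deviating for the 4 undetected periods gains 25−16 = 9 per period over cooperation, then loses 16−3 = 13 per period forever once punishment starts.
Gain: 9(1 + δ + … + δ^3); loss: 13·δ^4/(1−δ).
No profitable deviation ⇔ 9(1−δ^4) ≤ 13·δ^4, i.e. δ^4 ≥ 9/(9+13) = 9/22.
Hence δ ≥ (9/22)^(1/4) ≈ 0.800.

0.800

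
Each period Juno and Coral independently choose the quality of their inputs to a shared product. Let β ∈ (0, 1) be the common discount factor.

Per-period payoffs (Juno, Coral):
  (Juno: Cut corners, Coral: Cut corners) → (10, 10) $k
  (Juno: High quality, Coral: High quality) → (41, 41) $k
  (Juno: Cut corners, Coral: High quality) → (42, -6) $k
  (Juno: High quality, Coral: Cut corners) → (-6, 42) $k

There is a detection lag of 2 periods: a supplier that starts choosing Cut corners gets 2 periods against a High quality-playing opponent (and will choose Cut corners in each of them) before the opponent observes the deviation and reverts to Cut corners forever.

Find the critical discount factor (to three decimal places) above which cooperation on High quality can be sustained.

A deviator earns 42 for 2 periods, then 10 forever; cooperating earns 41 forever. Multiplying the IC by (1−β):
41 ≥ 42(1−β^2) + 10β^2, so 32·β^2 ≥ 1 and β^2 ≥ 1/32.
β ≥ (1/32)^(1/2) ≈ 0.177.

0.177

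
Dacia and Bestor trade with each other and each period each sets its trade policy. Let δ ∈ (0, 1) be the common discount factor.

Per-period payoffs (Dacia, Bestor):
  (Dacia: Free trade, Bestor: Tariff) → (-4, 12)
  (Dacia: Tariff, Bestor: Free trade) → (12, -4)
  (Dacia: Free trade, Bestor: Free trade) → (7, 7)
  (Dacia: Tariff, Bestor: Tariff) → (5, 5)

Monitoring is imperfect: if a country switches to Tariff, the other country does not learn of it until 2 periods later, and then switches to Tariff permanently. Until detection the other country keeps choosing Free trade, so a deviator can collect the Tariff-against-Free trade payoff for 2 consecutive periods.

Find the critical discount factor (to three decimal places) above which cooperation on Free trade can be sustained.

0.845

The best deviation is to choose Tariff for all 2 undetected periods, earning 12 each, then 5 forever once detected.
Deviation value: 12(1−δ^2)/(1−δ) + 5δ^2/(1−δ); cooperation value: 7/(1−δ).
IC: 7 ≥ 12(1−δ^2) + 5δ^2 = 12 − 7δ^2.
So δ^2 ≥ 5/7, giving δ ≥ (5/7)^(1/2) ≈ 0.845.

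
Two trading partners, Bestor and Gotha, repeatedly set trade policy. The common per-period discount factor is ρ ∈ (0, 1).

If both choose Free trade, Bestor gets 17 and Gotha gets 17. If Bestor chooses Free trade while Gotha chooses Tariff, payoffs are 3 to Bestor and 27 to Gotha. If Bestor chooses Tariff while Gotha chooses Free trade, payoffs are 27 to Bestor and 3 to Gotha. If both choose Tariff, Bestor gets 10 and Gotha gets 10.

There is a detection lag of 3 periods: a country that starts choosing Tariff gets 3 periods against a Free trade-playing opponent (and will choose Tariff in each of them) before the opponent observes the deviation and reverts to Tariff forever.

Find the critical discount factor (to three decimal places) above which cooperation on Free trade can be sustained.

Deviating for the 3 undetected periods gains 27−17 = 10 per period over cooperation, then loses 17−10 = 7 per period forever once punishment starts.
Gain: 10(1 + ρ + … + ρ^2); loss: 7·ρ^3/(1−ρ).
No profitable deviation ⇔ 10(1−ρ^3) ≤ 7·ρ^3, i.e. ρ^3 ≥ 10/(10+7) = 10/17.
Hence ρ ≥ (10/17)^(1/3) ≈ 0.838.

0.838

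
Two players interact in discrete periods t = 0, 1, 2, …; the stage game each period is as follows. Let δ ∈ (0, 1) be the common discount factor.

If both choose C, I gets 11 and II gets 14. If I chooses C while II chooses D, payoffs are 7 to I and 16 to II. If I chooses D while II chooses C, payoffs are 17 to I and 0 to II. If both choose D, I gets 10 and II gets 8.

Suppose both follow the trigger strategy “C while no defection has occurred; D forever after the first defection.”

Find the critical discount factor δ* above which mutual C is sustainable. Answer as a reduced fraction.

6/7

For I: deviation gain 17−11 = 6, per-period punishment loss 11−10 = 1. IC gives δ ≥ 6/7.
For II: gain 2, loss 6 per period, so δ ≥ 2/8 = 1/4.
The tighter constraint is I's, so cooperation needs δ ≥ 6/7.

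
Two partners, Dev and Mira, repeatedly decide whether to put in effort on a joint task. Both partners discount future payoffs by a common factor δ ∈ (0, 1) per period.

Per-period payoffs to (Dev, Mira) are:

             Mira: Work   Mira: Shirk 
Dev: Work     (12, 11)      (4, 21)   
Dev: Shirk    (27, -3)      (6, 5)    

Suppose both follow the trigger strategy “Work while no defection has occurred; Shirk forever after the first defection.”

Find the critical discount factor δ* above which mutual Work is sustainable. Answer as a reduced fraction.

Dev: cooperation gives 12 each period; deviation gives 27 once then 6 forever.
  12/(1−δ) ≥ 27 + 6δ/(1−δ) ⇒ δ ≥ 15/21 = 5/7.
Mira: cooperation gives 11 each period; deviation gives 21 once then 5 forever.
  δ ≥ 10/16 = 5/8.
Both must hold, so the binding constraint is Dev's: δ ≥ 5/7.

5/7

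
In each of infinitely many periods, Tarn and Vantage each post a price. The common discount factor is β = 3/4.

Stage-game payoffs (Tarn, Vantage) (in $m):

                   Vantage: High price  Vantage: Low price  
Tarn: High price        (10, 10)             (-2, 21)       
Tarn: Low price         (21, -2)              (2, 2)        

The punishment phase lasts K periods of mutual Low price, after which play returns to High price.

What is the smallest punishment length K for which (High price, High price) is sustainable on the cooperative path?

3

No profitable deviation requires (10−2)(β+…+β^K) ≥ 21−10, i.e. β+…+β^K ≥ 11/8 ≈ 1.3750.
With β = 3/4, the partial sums are K=1: 0.7500, K=2: 1.3125, K=3: 1.7344.
K = 3 is the first length at which the sum reaches 1.3750.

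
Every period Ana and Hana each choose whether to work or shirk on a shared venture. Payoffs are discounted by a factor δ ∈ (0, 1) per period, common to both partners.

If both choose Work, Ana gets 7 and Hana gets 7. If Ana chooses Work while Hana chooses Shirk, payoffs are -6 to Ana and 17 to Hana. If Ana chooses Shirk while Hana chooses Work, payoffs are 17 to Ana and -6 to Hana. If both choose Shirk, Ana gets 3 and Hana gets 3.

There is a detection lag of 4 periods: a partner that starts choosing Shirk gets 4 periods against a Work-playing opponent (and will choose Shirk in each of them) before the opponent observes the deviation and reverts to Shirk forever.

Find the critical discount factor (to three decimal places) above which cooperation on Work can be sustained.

0.919

The best deviation is to choose Shirk for all 4 undetected periods, earning 17 each, then 3 forever once detected.
Deviation value: 17(1−δ^4)/(1−δ) + 3δ^4/(1−δ); cooperation value: 7/(1−δ).
IC: 7 ≥ 17(1−δ^4) + 3δ^4 = 17 − 14δ^4.
So δ^4 ≥ 10/14 = 5/7, giving δ ≥ (5/7)^(1/4) ≈ 0.919.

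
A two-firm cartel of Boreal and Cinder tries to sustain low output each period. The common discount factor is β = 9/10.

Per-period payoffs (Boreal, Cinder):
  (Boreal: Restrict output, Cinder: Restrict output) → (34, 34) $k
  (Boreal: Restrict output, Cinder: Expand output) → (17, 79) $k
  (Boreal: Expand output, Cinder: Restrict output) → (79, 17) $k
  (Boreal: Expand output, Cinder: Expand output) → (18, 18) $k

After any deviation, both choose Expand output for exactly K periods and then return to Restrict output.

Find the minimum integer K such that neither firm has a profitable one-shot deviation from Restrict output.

4

Need Σ_{k=1}^{K} β^k ≥ (79−34)/(34−18) = 2.8125 at β = 9/10.
At K = 3 the sum is 2.4390 < 2.8125; at K = 4 it is 3.0951 ≥ 2.8125.
So the minimum punishment length is K = 4.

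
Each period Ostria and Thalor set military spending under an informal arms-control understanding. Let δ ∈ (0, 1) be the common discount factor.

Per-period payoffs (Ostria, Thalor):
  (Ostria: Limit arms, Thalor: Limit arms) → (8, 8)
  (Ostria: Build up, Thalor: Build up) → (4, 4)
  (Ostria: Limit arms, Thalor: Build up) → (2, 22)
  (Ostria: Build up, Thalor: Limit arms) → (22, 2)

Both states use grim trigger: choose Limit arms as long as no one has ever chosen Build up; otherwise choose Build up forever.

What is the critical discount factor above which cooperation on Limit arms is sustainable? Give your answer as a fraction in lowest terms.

7/9

One-period gain from deviating is 22 − 8 = 14. The loss is 8 − 4 = 4 in every subsequent period, with present value 4·δ/(1−δ).
Deviation is unprofitable when 4·δ/(1−δ) ≥ 14, i.e. δ/(1−δ) ≥ 7/2.
Equivalently δ ≥ 14/(14+4) = 7/9.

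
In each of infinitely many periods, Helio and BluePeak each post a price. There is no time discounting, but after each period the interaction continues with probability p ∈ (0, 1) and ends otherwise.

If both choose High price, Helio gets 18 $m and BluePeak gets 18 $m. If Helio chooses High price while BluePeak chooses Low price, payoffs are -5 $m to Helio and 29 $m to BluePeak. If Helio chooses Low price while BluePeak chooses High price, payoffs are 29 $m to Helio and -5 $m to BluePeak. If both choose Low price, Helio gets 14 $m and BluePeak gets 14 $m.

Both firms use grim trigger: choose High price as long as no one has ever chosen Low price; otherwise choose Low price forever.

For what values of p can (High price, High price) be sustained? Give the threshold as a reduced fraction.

With no time discounting, the continuation probability p plays the role of the discount factor.
Grim-trigger IC: 18/(1−p) ≥ 29 + 14p/(1−p) ⇒ p ≥ (29−18)/(29−14) = 11/15.

11/15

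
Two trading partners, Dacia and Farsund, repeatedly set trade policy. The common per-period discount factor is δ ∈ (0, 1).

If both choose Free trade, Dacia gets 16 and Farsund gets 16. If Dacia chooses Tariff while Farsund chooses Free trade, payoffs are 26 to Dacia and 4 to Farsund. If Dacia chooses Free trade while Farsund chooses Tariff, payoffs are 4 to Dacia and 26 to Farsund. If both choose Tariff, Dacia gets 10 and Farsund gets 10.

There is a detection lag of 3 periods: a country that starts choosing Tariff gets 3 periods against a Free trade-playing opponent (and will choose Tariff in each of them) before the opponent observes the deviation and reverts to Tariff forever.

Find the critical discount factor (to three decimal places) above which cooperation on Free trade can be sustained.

A deviator earns 26 for 3 periods, then 10 forever; cooperating earns 16 forever. Multiplying the IC by (1−δ):
16 ≥ 26(1−δ^3) + 10δ^3, so 16·δ^3 ≥ 10 and δ^3 ≥ 5/8.
δ ≥ (5/8)^(1/3) ≈ 0.855.

0.855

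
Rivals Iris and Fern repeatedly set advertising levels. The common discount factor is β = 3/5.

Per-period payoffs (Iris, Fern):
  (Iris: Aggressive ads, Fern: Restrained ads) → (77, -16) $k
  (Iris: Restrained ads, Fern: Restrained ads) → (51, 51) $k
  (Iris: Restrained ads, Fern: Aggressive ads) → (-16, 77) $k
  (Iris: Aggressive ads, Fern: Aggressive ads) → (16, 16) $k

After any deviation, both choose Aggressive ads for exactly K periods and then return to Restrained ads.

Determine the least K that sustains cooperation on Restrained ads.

2

No profitable deviation requires (51−16)(β+…+β^K) ≥ 77−51, i.e. β+…+β^K ≥ 26/35 ≈ 0.7429.
With β = 3/5, the partial sums are K=1: 0.6000, K=2: 0.9600.
K = 2 is the first length at which the sum reaches 0.7429.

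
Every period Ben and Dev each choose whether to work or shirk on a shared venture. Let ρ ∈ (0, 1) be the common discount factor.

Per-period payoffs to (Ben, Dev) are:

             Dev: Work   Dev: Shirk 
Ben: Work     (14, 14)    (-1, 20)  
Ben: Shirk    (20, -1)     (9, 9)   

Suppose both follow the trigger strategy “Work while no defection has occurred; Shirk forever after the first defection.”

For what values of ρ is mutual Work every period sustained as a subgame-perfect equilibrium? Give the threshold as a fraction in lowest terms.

6/11

Under grim trigger the critical discount factor is (T−C)/(T−P) with T = 20, C = 14, P = 9.
ρ* = (20−14)/(20−9) = 6/11.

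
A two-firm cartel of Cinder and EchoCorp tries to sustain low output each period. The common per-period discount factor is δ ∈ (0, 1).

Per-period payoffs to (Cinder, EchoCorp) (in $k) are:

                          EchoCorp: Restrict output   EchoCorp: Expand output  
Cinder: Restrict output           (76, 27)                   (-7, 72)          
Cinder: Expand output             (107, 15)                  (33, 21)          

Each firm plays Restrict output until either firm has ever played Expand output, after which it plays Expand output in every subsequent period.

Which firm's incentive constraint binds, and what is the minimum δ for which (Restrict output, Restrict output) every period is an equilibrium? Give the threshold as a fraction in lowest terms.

EchoCorp; δ ≥ 15/17

Cinder: cooperation gives 76 each period; deviation gives 107 once then 33 forever.
  76/(1−δ) ≥ 107 + 33δ/(1−δ) ⇒ δ ≥ 31/74.
EchoCorp: cooperation gives 27 each period; deviation gives 72 once then 21 forever.
  δ ≥ 45/51 = 15/17.
Both must hold, so the binding constraint is EchoCorp's: δ ≥ 15/17.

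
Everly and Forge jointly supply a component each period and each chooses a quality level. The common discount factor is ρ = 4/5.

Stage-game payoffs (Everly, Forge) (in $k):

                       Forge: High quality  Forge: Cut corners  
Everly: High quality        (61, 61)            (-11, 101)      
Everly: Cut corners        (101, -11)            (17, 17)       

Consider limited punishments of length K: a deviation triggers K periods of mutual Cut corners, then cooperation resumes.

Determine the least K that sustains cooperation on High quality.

No profitable deviation requires (61−17)(ρ+…+ρ^K) ≥ 101−61, i.e. ρ+…+ρ^K ≥ 10/11 ≈ 0.9091.
With ρ = 4/5, the partial sums are K=1: 0.8000, K=2: 1.4400.
K = 2 is the first length at which the sum reaches 0.9091.

2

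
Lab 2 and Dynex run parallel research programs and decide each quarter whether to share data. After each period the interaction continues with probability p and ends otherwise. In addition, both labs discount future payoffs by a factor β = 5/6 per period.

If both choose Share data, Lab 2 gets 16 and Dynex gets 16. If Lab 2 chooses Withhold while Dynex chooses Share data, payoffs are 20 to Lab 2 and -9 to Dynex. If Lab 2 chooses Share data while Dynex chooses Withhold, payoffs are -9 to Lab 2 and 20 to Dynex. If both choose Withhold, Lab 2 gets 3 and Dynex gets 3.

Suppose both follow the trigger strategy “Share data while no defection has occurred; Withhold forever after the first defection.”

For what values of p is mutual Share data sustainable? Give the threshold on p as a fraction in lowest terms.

With continuation probability p and discount β, the effective per-period discount factor is βp.
Grim-trigger IC: βp ≥ (20−16)/(20−3) = 4/17.
So p ≥ (4/17)/(5/6) = 24/85.

24/85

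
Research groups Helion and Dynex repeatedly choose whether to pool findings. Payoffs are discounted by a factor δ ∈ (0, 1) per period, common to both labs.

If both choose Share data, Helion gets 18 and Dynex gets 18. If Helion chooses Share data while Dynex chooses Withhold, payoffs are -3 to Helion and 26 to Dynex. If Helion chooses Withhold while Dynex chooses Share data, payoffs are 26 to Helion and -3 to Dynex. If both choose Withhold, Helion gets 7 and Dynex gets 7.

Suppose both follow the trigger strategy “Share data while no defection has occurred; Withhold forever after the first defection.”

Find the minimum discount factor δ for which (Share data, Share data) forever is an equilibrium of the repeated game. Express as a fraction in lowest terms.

8/19

Under grim trigger the critical discount factor is (T−C)/(T−P) with T = 26, C = 18, P = 7.
δ* = (26−18)/(26−7) = 8/19.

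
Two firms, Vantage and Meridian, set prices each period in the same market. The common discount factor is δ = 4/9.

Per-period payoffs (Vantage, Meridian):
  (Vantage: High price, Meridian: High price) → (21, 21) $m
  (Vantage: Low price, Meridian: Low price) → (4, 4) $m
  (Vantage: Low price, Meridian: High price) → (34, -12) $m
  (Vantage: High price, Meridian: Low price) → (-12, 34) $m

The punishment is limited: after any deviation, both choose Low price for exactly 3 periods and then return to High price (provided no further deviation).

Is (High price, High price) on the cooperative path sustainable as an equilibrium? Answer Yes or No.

No

IC: δ+…+δ^3 ≥ (34−21)/(21−4) = 13/17.
At δ = 4/9: partial sum = 0.7298 < 0.7647. Cooperation not sustainable.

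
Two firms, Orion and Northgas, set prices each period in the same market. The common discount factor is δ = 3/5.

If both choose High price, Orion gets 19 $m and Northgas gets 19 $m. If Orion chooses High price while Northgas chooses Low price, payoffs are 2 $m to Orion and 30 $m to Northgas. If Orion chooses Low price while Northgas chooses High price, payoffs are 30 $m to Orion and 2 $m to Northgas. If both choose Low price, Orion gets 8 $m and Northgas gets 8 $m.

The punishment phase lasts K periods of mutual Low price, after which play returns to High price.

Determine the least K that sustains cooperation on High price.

No profitable deviation requires (19−8)(δ+…+δ^K) ≥ 30−19, i.e. δ+…+δ^K ≥ 1 ≈ 1.0000.
With δ = 3/5, the partial sums are K=1: 0.6000, K=2: 0.9600, K=3: 1.1760.
K = 3 is the first length at which the sum reaches 1.0000.

3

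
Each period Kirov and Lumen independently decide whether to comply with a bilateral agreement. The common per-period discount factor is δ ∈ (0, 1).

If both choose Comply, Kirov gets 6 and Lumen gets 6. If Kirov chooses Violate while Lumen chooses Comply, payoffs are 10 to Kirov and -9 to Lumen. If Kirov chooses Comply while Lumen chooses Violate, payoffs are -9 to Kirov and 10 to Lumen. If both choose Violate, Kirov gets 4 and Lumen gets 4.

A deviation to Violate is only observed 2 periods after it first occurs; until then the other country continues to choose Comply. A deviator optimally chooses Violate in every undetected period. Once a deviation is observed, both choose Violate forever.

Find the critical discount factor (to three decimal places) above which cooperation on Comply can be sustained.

0.816

The best deviation is to choose Violate for all 2 undetected periods, earning 10 each, then 4 forever once detected.
Deviation value: 10(1−δ^2)/(1−δ) + 4δ^2/(1−δ); cooperation value: 6/(1−δ).
IC: 6 ≥ 10(1−δ^2) + 4δ^2 = 10 − 6δ^2.
So δ^2 ≥ 4/6 = 2/3, giving δ ≥ (2/3)^(1/2) ≈ 0.816.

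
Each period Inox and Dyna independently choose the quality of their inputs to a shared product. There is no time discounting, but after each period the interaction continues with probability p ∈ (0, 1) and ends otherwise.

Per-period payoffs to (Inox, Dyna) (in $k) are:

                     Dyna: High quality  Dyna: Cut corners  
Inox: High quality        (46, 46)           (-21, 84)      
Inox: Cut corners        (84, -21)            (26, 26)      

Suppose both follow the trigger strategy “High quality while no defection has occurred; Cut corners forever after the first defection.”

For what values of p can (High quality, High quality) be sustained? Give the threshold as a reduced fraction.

With no time discounting, the continuation probability p plays the role of the discount factor.
Grim-trigger IC: 46/(1−p) ≥ 84 + 26p/(1−p) ⇒ p ≥ (84−46)/(84−26) = 19/29.

19/29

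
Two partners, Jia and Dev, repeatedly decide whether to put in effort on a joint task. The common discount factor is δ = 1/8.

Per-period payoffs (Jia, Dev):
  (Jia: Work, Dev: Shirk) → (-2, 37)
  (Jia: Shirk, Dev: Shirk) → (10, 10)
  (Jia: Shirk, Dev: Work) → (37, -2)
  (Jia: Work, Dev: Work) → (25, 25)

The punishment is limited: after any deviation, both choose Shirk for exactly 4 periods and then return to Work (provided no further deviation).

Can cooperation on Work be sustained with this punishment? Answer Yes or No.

IC: δ+…+δ^4 ≥ (37−25)/(25−10) = 4/5.
At δ = 1/8: partial sum = 0.1428 < 0.8000. Cooperation not sustainable.

No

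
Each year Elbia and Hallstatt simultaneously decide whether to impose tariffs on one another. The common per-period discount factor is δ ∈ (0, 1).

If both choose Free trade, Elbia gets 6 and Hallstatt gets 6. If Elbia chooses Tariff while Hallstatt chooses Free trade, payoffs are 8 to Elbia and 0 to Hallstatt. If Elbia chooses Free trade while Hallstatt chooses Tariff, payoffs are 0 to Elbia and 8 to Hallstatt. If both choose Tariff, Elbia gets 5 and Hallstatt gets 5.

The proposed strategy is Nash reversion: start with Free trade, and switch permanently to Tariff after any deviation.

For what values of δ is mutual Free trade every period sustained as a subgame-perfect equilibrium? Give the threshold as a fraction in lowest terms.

2/3

6/(1−δ) ≥ 8 + 5δ/(1−δ)
6 ≥ 8 − 3δ
δ ≥ 2/3.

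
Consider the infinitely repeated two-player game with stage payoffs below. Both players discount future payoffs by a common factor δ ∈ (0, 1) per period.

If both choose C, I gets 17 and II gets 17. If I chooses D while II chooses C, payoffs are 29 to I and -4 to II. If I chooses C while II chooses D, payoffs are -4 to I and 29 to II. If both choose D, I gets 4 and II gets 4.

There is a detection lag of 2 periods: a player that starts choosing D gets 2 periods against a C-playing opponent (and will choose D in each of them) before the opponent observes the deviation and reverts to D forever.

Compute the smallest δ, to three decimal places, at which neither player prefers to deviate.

A deviator earns 29 for 2 periods, then 4 forever; cooperating earns 17 forever. Multiplying the IC by (1−δ):
17 ≥ 29(1−δ^2) + 4δ^2, so 25·δ^2 ≥ 12 and δ^2 ≥ 12/25.
δ ≥ (12/25)^(1/2) ≈ 0.693.

0.693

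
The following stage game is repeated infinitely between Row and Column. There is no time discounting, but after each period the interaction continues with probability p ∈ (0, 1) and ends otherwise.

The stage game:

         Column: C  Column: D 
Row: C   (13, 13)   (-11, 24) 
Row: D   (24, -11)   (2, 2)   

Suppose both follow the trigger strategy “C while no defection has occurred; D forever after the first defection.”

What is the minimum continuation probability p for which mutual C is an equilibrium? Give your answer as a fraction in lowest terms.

1/2

With no time discounting, the continuation probability p plays the role of the discount factor.
Grim-trigger IC: 13/(1−p) ≥ 24 + 2p/(1−p) ⇒ p ≥ (24−13)/(24−2) = 1/2.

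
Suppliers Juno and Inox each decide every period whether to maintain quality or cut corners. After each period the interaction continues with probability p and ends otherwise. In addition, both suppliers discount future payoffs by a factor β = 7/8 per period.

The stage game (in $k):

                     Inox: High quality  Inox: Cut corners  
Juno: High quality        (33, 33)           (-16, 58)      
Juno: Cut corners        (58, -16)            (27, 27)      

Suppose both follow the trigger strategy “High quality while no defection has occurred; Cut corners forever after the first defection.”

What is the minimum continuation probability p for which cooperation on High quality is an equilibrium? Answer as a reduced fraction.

200/217

Expected continuation weight on next period's payoff is β·p = 7/8·p, which plays the role of the discount factor.
Cooperation requires 7/8·p ≥ (58−33)/(58−27) = 25/31, hence p ≥ 200/217.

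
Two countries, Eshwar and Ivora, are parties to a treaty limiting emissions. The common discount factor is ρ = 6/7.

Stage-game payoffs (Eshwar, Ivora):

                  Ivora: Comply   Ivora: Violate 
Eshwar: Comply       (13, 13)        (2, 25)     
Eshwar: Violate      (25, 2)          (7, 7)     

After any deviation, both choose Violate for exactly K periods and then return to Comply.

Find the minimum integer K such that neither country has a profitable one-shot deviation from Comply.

Need Σ_{k=1}^{K} ρ^k ≥ (25−13)/(13−7) = 2.0000 at ρ = 6/7.
At K = 2 the sum is 1.5918 < 2.0000; at K = 3 it is 2.2216 ≥ 2.0000.
So the minimum punishment length is K = 3.

3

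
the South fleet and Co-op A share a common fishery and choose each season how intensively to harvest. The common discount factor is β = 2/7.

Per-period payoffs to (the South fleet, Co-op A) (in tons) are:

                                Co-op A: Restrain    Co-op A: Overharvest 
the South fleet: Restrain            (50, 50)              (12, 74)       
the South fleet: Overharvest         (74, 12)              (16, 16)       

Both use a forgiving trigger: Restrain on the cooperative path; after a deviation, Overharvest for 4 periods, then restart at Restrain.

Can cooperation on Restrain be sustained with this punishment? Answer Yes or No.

IC: β+…+β^4 ≥ (74−50)/(50−16) = 12/17.
At β = 2/7: partial sum = 0.3973 < 0.7059. Cooperation not sustainable.

No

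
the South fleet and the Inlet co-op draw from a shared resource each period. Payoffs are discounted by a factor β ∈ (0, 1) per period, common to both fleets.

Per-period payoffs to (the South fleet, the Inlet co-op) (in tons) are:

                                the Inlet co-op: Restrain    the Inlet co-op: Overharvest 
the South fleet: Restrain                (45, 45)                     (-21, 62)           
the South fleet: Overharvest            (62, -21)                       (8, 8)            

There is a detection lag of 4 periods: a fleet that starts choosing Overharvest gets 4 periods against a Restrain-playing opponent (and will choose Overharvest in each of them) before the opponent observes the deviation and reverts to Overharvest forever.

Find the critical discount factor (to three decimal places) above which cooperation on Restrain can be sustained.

0.749

Deviating for the 4 undetected periods gains 62−45 = 17 per period over cooperation, then loses 45−8 = 37 per period forever once punishment starts.
Gain: 17(1 + β + … + β^3); loss: 37·β^4/(1−β).
No profitable deviation ⇔ 17(1−β^4) ≤ 37·β^4, i.e. β^4 ≥ 17/(17+37) = 17/54.
Hence β ≥ (17/54)^(1/4) ≈ 0.749.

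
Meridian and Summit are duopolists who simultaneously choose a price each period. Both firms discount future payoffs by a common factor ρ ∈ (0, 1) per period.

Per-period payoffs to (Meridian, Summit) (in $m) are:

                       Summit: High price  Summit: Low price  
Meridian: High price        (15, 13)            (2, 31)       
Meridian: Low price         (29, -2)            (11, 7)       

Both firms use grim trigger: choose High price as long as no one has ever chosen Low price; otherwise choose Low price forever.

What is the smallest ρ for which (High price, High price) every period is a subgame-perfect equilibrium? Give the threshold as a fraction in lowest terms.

7/9

Meridian's threshold: (29−15)/(29−11) = 7/9.
Summit's threshold: (31−13)/(31−7) = 3/4.
7/9 > 3/4, so Meridian binds and ρ* = 7/9.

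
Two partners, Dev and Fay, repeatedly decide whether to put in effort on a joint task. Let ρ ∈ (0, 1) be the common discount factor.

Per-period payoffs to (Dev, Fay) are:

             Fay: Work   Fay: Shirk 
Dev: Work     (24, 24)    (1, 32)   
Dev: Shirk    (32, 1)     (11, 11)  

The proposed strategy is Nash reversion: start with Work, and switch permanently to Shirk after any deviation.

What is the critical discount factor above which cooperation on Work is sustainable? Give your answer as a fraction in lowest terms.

One-period gain from deviating is 32 − 24 = 8. The loss is 24 − 11 = 13 in every subsequent period, with present value 13·ρ/(1−ρ).
Deviation is unprofitable when 13·ρ/(1−ρ) ≥ 8, i.e. ρ/(1−ρ) ≥ 8/13.
Equivalently ρ ≥ 8/(8+13) = 8/21.

8/21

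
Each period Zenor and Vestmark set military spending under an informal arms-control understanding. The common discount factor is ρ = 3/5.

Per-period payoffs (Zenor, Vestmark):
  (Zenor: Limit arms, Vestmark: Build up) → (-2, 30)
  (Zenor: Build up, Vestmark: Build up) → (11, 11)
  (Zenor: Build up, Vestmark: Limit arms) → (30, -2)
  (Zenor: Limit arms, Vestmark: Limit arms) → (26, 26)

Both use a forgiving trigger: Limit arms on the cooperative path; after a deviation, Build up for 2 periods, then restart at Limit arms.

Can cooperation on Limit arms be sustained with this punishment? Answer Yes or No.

A one-shot deviation gives 30 now, then 11 for 2 periods, then back to 26.
Gain from deviating: (30−26) today; loss: (26−11) in each of the next 2 periods.
No-deviation condition: (26−11)(ρ+…+ρ^2) ≥ 30−26, i.e. ρ+…+ρ^2 ≥ 4/15.
At ρ = 3/5: ρ+…+ρ^2 = 0.9600 ≥ 0.2667.
So cooperation is sustainable.

Yes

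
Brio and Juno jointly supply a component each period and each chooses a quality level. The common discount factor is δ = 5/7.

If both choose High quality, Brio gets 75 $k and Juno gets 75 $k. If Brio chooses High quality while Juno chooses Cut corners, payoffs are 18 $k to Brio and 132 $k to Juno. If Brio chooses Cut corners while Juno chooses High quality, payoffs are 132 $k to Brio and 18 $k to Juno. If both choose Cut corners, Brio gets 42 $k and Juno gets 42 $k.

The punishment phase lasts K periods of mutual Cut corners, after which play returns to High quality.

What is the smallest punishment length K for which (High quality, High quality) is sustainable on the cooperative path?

No profitable deviation requires (75−42)(δ+…+δ^K) ≥ 132−75, i.e. δ+…+δ^K ≥ 19/11 ≈ 1.7273.
With δ = 5/7, the partial sums are K=1: 0.7143, K=2: 1.2245, K=3: 1.5889, K=4: 1.8492.
K = 4 is the first length at which the sum reaches 1.7273.

4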